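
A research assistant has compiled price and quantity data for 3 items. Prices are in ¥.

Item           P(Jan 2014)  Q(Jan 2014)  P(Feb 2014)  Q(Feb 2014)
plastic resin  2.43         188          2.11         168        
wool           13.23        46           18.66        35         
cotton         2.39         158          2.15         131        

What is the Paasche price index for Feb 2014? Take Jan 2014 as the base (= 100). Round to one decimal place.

108.9

Paasche price index uses current-period quantities as weights.
ΣP(Feb 2014)·Q(Feb 2014) = 2.11×168 + 18.66×35 + 2.15×131 = 354.48 + 653.1 + 281.65 = 1289.23
ΣP(Jan 2014)·Q(Feb 2014) = 2.43×168 + 13.23×35 + 2.39×131 = 408.24 + 463.05 + 313.09 = 1184.38
Index = 1289.23 / 1184.38 × 100 = 108.8527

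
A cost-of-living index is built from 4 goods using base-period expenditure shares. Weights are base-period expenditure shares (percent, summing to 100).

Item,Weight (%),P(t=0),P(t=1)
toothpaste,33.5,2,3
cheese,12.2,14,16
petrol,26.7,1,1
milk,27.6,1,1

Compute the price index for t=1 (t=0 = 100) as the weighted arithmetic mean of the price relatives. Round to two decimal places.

toothpaste: 33.5 × (3/2) = 33.5 × 1.500000 = 50.2500
cheese: 12.2 × (16/14) = 12.2 × 1.142857 = 13.9429
petrol: 26.7 × (1/1) = 26.7 × 1.000000 = 26.7000
milk: 27.6 × (1/1) = 27.6 × 1.000000 = 27.6000
Index = Σ wᵢ·(p₁ᵢ/p₀ᵢ) = 50.2500 + 13.9429 + 26.7000 + 27.6000 = 118.4929

118.49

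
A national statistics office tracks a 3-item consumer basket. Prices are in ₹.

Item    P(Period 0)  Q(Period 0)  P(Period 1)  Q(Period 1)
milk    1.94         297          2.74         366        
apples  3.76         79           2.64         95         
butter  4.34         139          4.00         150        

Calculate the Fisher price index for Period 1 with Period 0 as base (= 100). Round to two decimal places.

Laspeyres component (base-period weights):
ΣP(Period 1)Q(Period 0) = 2.74×297 + 2.64×79 + 4.00×139 = 813.78 + 208.56 + 556 = 1578.34
ΣP(Period 0)Q(Period 0) = 1.94×297 + 3.76×79 + 4.34×139 = 576.18 + 297.04 + 603.26 = 1476.48
L = 1578.34 / 1476.48 × 100 = 106.8988
Paasche component (current-period weights):
ΣP(Period 1)Q(Period 1) = 2.74×366 + 2.64×95 + 4.00×150 = 1002.84 + 250.8 + 600 = 1853.64
ΣP(Period 0)Q(Period 1) = 1.94×366 + 3.76×95 + 4.34×150 = 710.04 + 357.2 + 651 = 1718.24
P = 1853.64 / 1718.24 × 100 = 107.8802
Fisher = √(L × P) = √(106.8988 × 107.8802) = 107.3884

107.39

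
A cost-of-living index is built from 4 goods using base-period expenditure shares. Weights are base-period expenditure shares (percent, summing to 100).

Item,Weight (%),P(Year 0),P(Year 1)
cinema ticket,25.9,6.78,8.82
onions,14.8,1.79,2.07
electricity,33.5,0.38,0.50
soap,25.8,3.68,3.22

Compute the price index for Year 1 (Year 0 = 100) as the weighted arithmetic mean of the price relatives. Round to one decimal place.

117.5

cinema ticket: 25.9 × (8.82/6.78) = 25.9 × 1.300885 = 33.6929
onions: 14.8 × (2.07/1.79) = 14.8 × 1.156425 = 17.1151
electricity: 33.5 × (0.50/0.38) = 33.5 × 1.315789 = 44.0789
soap: 25.8 × (3.22/3.68) = 25.8 × 0.875000 = 22.5750
Index = Σ wᵢ·(p₁ᵢ/p₀ᵢ) = 33.6929 + 17.1151 + 44.0789 + 22.5750 = 117.4620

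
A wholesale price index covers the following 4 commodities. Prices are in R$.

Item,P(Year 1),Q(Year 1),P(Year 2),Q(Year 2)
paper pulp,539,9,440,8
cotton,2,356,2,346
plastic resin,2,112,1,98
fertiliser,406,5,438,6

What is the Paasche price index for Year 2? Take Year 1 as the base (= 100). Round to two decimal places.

Paasche price index uses current-period quantities as weights.
ΣP(Year 2)·Q(Year 2) = 440×8 + 2×346 + 1×98 + 438×6 = 3520 + 692 + 98 + 2628 = 6938
ΣP(Year 1)·Q(Year 2) = 539×8 + 2×346 + 2×98 + 406×6 = 4312 + 692 + 196 + 2436 = 7636
Index = 6938 / 7636 × 100 = 90.8591

90.86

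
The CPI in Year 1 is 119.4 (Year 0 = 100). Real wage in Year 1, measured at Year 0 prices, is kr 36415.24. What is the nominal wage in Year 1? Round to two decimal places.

Nominal = Real × (Index/100) = 36415.24 × (119.4/100)
        = 36415.24 × 1.194 = 43479.7966

43479.80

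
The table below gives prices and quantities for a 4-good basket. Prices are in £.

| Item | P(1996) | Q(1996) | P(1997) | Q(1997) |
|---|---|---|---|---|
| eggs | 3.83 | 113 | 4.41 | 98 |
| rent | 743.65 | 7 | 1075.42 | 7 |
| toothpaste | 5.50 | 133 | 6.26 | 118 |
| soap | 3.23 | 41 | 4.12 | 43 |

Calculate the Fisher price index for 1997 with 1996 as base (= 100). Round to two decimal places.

139.10

Laspeyres component (base-period weights):
ΣP(1997)Q(1996) = 4.41×113 + 1075.42×7 + 6.26×133 + 4.12×41 = 498.33 + 7527.94 + 832.58 + 168.92 = 9027.77
ΣP(1996)Q(1996) = 3.83×113 + 743.65×7 + 5.50×133 + 3.23×41 = 432.79 + 5205.55 + 731.5 + 132.43 = 6502.27
L = 9027.77 / 6502.27 × 100 = 138.8403
Paasche component (current-period weights):
ΣP(1997)Q(1997) = 4.41×98 + 1075.42×7 + 6.26×118 + 4.12×43 = 432.18 + 7527.94 + 738.68 + 177.16 = 8875.96
ΣP(1996)Q(1997) = 3.83×98 + 743.65×7 + 5.50×118 + 3.23×43 = 375.34 + 5205.55 + 649 + 138.89 = 6368.78
P = 8875.96 / 6368.78 × 100 = 139.3667
Fisher = √(L × P) = √(138.8403 × 139.3667) = 139.1033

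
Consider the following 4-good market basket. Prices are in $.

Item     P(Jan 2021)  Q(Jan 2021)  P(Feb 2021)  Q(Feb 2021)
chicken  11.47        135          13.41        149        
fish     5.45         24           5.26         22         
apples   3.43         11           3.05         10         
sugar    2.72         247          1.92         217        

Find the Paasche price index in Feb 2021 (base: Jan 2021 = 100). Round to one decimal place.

104.4

Paasche price index uses current-period quantities as weights.
ΣP(Feb 2021)·Q(Feb 2021) = 13.41×149 + 5.26×22 + 3.05×10 + 1.92×217 = 1998.09 + 115.72 + 30.5 + 416.64 = 2560.95
ΣP(Jan 2021)·Q(Feb 2021) = 11.47×149 + 5.45×22 + 3.43×10 + 2.72×217 = 1709.03 + 119.9 + 34.3 + 590.24 = 2453.47
Index = 2560.95 / 2453.47 × 100 = 104.3807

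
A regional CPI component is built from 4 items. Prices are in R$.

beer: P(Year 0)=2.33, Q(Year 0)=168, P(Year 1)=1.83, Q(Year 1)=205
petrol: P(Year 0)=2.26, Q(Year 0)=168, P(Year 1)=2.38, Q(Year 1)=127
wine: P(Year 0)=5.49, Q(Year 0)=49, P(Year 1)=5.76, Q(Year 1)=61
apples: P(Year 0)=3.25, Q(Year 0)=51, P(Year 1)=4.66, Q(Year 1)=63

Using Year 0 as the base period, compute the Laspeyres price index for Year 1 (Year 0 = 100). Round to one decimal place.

Laspeyres price index uses base-period quantities as weights.
ΣP(Year 1)·Q(Year 0) = 1.83×168 + 2.38×168 + 5.76×49 + 4.66×51 = 307.44 + 399.84 + 282.24 + 237.66 = 1227.18
ΣP(Year 0)·Q(Year 0) = 2.33×168 + 2.26×168 + 5.49×49 + 3.25×51 = 391.44 + 379.68 + 269.01 + 165.75 = 1205.88
Index = 1227.18 / 1205.88 × 100 = 101.7663

101.8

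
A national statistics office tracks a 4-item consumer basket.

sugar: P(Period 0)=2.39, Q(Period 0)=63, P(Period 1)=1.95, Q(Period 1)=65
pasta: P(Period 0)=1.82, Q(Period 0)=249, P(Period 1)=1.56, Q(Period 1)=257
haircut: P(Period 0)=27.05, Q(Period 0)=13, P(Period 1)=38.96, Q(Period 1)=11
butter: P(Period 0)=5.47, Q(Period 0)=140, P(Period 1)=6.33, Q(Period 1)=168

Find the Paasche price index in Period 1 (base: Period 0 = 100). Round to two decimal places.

109.79

Paasche price index uses current-period quantities as weights.
ΣP(Period 1)·Q(Period 1) = 1.95×65 + 1.56×257 + 38.96×11 + 6.33×168 = 126.75 + 400.92 + 428.56 + 1063.44 = 2019.67
ΣP(Period 0)·Q(Period 1) = 2.39×65 + 1.82×257 + 27.05×11 + 5.47×168 = 155.35 + 467.74 + 297.55 + 918.96 = 1839.6
Index = 2019.67 / 1839.6 × 100 = 109.7885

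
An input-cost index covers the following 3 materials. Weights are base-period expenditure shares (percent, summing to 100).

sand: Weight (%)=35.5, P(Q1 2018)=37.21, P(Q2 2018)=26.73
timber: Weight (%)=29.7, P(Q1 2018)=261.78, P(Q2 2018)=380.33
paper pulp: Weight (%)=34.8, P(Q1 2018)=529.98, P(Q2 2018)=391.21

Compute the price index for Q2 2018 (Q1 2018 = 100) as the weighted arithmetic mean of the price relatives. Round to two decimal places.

sand: 35.5 × (26.73/37.21) = 35.5 × 0.718355 = 25.5016
timber: 29.7 × (380.33/261.78) = 29.7 × 1.452861 = 43.1500
paper pulp: 34.8 × (391.21/529.98) = 34.8 × 0.738160 = 25.6880
Index = Σ wᵢ·(p₁ᵢ/p₀ᵢ) = 25.5016 + 43.1500 + 25.6880 = 94.3396

94.34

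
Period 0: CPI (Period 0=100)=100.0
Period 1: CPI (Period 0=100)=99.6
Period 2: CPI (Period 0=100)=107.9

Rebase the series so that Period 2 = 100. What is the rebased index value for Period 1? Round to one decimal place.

Rebased(Period 1) = 99.6 / 107.9 × 100 = 92.3077

92.3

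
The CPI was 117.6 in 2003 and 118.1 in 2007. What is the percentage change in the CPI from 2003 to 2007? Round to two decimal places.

Change = (118.1 − 117.6) / 117.6 × 100
       = 0.5 / 117.6 × 100 = 0.4252%

0.43%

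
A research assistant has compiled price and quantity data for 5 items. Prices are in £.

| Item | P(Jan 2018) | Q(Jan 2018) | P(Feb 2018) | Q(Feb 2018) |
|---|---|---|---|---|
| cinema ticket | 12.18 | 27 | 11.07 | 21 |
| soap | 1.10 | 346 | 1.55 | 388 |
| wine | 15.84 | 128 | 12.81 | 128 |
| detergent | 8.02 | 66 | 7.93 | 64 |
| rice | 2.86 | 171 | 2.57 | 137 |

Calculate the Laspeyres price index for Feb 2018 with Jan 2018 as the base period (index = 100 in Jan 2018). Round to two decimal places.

Laspeyres price index uses base-period quantities as weights.
ΣP(Feb 2018)·Q(Jan 2018) = 11.07×27 + 1.55×346 + 12.81×128 + 7.93×66 + 2.57×171 = 298.89 + 536.3 + 1639.68 + 523.38 + 439.47 = 3437.72
ΣP(Jan 2018)·Q(Jan 2018) = 12.18×27 + 1.10×346 + 15.84×128 + 8.02×66 + 2.86×171 = 328.86 + 380.6 + 2027.52 + 529.32 + 489.06 = 3755.36
Index = 3437.72 / 3755.36 × 100 = 91.5417

91.54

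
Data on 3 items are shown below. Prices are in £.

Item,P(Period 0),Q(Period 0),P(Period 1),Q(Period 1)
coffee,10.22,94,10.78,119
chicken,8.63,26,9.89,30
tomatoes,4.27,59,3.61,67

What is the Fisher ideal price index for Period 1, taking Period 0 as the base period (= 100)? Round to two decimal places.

Laspeyres component (base-period weights):
ΣP(Period 1)Q(Period 0) = 10.78×94 + 9.89×26 + 3.61×59 = 1013.32 + 257.14 + 212.99 = 1483.45
ΣP(Period 0)Q(Period 0) = 10.22×94 + 8.63×26 + 4.27×59 = 960.68 + 224.38 + 251.93 = 1436.99
L = 1483.45 / 1436.99 × 100 = 103.2331
Paasche component (current-period weights):
ΣP(Period 1)Q(Period 1) = 10.78×119 + 9.89×30 + 3.61×67 = 1282.82 + 296.7 + 241.87 = 1821.39
ΣP(Period 0)Q(Period 1) = 10.22×119 + 8.63×30 + 4.27×67 = 1216.18 + 258.9 + 286.09 = 1761.17
P = 1821.39 / 1761.17 × 100 = 103.4193
Fisher = √(L × P) = √(103.2331 × 103.4193) = 103.3262

103.33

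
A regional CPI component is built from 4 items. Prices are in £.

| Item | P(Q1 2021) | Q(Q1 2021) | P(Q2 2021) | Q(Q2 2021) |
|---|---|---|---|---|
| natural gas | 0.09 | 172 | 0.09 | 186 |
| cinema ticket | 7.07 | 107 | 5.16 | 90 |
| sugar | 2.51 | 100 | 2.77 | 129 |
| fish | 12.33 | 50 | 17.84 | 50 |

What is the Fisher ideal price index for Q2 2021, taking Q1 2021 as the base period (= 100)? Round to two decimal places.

107.26

Laspeyres component (base-period weights):
ΣP(Q2 2021)Q(Q1 2021) = 0.09×172 + 5.16×107 + 2.77×100 + 17.84×50 = 15.48 + 552.12 + 277 + 892 = 1736.6
ΣP(Q1 2021)Q(Q1 2021) = 0.09×172 + 7.07×107 + 2.51×100 + 12.33×50 = 15.48 + 756.49 + 251 + 616.5 = 1639.47
L = 1736.6 / 1639.47 × 100 = 105.9245
Paasche component (current-period weights):
ΣP(Q2 2021)Q(Q2 2021) = 0.09×186 + 5.16×90 + 2.77×129 + 17.84×50 = 16.74 + 464.4 + 357.33 + 892 = 1730.47
ΣP(Q1 2021)Q(Q2 2021) = 0.09×186 + 7.07×90 + 2.51×129 + 12.33×50 = 16.74 + 636.3 + 323.79 + 616.5 = 1593.33
P = 1730.47 / 1593.33 × 100 = 108.6071
Fisher = √(L × P) = √(105.9245 × 108.6071) = 107.2574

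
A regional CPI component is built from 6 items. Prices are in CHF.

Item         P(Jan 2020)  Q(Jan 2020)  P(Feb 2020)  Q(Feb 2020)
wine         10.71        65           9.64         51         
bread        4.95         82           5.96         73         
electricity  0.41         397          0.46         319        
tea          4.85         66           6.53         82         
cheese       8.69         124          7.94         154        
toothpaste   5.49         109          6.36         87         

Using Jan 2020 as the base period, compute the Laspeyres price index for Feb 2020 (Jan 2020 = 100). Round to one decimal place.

Laspeyres price index uses base-period quantities as weights.
ΣP(Feb 2020)·Q(Jan 2020) = 9.64×65 + 5.96×82 + 0.46×397 + 6.53×66 + 7.94×124 + 6.36×109 = 626.6 + 488.72 + 182.62 + 430.98 + 984.56 + 693.24 = 3406.72
ΣP(Jan 2020)·Q(Jan 2020) = 10.71×65 + 4.95×82 + 0.41×397 + 4.85×66 + 8.69×124 + 5.49×109 = 696.15 + 405.9 + 162.77 + 320.1 + 1077.56 + 598.41 = 3260.89
Index = 3406.72 / 3260.89 × 100 = 104.4721

104.5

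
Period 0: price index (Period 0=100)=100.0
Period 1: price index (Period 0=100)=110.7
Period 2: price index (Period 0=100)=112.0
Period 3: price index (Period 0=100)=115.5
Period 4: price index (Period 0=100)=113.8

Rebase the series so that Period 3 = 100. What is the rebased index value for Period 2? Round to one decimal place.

97.0

Rebased(Period 2) = 112.0 / 115.5 × 100 = 96.9697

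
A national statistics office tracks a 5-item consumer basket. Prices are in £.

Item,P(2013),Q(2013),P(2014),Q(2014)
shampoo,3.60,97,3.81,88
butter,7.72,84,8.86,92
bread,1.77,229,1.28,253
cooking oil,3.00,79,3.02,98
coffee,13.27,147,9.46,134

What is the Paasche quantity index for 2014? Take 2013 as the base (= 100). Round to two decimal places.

100.06

Paasche quantity index uses current-period prices as weights.
ΣP(2014)·Q(2014) = 3.81×88 + 8.86×92 + 1.28×253 + 3.02×98 + 9.46×134 = 335.28 + 815.12 + 323.84 + 295.96 + 1267.64 = 3037.84
ΣP(2014)·Q(2013) = 3.81×97 + 8.86×84 + 1.28×229 + 3.02×79 + 9.46×147 = 369.57 + 744.24 + 293.12 + 238.58 + 1390.62 = 3036.13
Index = 3037.84 / 3036.13 × 100 = 100.0563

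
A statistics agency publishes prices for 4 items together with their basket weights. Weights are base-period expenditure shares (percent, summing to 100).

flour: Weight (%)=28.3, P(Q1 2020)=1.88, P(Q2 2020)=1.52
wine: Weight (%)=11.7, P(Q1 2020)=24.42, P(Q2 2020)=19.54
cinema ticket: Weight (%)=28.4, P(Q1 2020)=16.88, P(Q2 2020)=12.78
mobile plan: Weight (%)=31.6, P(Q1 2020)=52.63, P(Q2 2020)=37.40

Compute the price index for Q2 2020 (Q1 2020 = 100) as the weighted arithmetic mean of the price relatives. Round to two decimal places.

flour: 28.3 × (1.52/1.88) = 28.3 × 0.808511 = 22.8809
wine: 11.7 × (19.54/24.42) = 11.7 × 0.800164 = 9.3619
cinema ticket: 28.4 × (12.78/16.88) = 28.4 × 0.757109 = 21.5019
mobile plan: 31.6 × (37.40/52.63) = 31.6 × 0.710621 = 22.4556
Index = Σ wᵢ·(p₁ᵢ/p₀ᵢ) = 22.8809 + 9.3619 + 21.5019 + 22.4556 = 76.2003

76.20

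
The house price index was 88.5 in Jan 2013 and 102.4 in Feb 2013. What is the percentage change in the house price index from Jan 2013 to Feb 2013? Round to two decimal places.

Change = (102.4 − 88.5) / 88.5 × 100
       = 13.9 / 88.5 × 100 = 15.7062%

15.71%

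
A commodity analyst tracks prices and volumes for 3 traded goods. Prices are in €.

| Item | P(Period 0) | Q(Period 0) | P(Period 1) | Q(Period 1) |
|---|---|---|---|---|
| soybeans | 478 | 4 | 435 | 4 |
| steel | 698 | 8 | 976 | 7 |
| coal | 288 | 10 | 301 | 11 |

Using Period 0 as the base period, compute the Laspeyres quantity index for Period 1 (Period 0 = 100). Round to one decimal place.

Laspeyres quantity index uses base-period prices as weights.
ΣP(Period 0)·Q(Period 1) = 478×4 + 698×7 + 288×11 = 1912 + 4886 + 3168 = 9966
ΣP(Period 0)·Q(Period 0) = 478×4 + 698×8 + 288×10 = 1912 + 5584 + 2880 = 10376
Index = 9966 / 10376 × 100 = 96.0486

96.0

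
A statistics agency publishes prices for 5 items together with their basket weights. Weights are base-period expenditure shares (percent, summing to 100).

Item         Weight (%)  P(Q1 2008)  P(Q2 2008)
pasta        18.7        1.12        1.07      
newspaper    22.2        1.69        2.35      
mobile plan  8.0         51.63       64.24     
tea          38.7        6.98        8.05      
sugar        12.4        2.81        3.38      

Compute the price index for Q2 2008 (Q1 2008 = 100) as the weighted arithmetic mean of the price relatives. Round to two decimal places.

pasta: 18.7 × (1.07/1.12) = 18.7 × 0.955357 = 17.8652
newspaper: 22.2 × (2.35/1.69) = 22.2 × 1.390533 = 30.8698
mobile plan: 8.0 × (64.24/51.63) = 8.0 × 1.244238 = 9.9539
tea: 38.7 × (8.05/6.98) = 38.7 × 1.153295 = 44.6325
sugar: 12.4 × (3.38/2.81) = 12.4 × 1.202847 = 14.9153
Index = Σ wᵢ·(p₁ᵢ/p₀ᵢ) = 17.8652 + 30.8698 + 9.9539 + 44.6325 + 14.9153 = 118.2367

118.24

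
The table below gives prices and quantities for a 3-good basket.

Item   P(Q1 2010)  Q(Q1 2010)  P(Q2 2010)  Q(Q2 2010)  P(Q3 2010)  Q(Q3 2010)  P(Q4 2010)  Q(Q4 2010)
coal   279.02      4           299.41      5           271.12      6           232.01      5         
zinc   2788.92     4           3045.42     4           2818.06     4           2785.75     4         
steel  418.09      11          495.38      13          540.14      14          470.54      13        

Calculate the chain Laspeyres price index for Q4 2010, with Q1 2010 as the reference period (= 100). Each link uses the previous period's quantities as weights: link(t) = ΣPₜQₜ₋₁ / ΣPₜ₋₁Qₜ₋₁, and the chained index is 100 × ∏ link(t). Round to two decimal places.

Link Q1 2010→Q2 2010:
ΣP(Q2 2010)Q(Q1 2010) = 299.41×4 + 3045.42×4 + 495.38×11 = 1197.64 + 12181.68 + 5449.18 = 18828.5
ΣP(Q1 2010)Q(Q1 2010) = 279.02×4 + 2788.92×4 + 418.09×11 = 1116.08 + 11155.68 + 4598.99 = 16870.75
link = 18828.5/16870.75 = 1.116044
Link Q2 2010→Q3 2010:
ΣP(Q3 2010)Q(Q2 2010) = 271.12×5 + 2818.06×4 + 540.14×13 = 1355.6 + 11272.24 + 7021.82 = 19649.66
ΣP(Q2 2010)Q(Q2 2010) = 299.41×5 + 3045.42×4 + 495.38×13 = 1497.05 + 12181.68 + 6439.94 = 20118.67
link = 19649.66/20118.67 = 0.976688
Link Q3 2010→Q4 2010:
ΣP(Q4 2010)Q(Q3 2010) = 232.01×6 + 2785.75×4 + 470.54×14 = 1392.06 + 11143 + 6587.56 = 19122.62
ΣP(Q3 2010)Q(Q3 2010) = 271.12×6 + 2818.06×4 + 540.14×14 = 1626.72 + 11272.24 + 7561.96 = 20460.92
link = 19122.62/20460.92 = 0.934592
Chained index = 100 × 1.116044 × 0.976688 × 0.934592 = 101.8731

101.87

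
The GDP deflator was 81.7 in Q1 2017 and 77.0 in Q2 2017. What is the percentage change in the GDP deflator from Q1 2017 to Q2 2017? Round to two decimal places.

-5.75%

Change = (77.0 − 81.7) / 81.7 × 100
       = -4.7 / 81.7 × 100 = -5.7528%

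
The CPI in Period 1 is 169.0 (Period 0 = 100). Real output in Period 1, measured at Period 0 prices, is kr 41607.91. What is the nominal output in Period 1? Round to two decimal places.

Nominal = Real × (Index/100) = 41607.91 × (169.0/100)
        = 41607.91 × 1.690 = 70317.3679

70317.37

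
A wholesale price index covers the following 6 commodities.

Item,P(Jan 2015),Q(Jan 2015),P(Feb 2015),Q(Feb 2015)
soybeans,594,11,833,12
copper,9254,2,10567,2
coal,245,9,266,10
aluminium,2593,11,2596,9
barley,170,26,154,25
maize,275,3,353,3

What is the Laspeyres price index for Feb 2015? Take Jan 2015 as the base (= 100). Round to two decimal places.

Laspeyres price index uses base-period quantities as weights.
ΣP(Feb 2015)·Q(Jan 2015) = 833×11 + 10567×2 + 266×9 + 2596×11 + 154×26 + 353×3 = 9163 + 21134 + 2394 + 28556 + 4004 + 1059 = 66310
ΣP(Jan 2015)·Q(Jan 2015) = 594×11 + 9254×2 + 245×9 + 2593×11 + 170×26 + 275×3 = 6534 + 18508 + 2205 + 28523 + 4420 + 825 = 61015
Index = 66310 / 61015 × 100 = 108.6782

108.68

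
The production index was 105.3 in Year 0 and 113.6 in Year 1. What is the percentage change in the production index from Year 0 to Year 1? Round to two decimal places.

7.88%

Change = (113.6 − 105.3) / 105.3 × 100
       = 8.3 / 105.3 × 100 = 7.8822%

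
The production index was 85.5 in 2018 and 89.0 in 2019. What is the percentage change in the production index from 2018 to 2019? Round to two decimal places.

4.09%

Change = (89.0 − 85.5) / 85.5 × 100
       = 3.5 / 85.5 × 100 = 4.0936%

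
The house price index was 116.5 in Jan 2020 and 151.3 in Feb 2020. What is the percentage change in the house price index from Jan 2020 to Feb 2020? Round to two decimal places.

29.87%

Change = (151.3 − 116.5) / 116.5 × 100
       = 34.8 / 116.5 × 100 = 29.8712%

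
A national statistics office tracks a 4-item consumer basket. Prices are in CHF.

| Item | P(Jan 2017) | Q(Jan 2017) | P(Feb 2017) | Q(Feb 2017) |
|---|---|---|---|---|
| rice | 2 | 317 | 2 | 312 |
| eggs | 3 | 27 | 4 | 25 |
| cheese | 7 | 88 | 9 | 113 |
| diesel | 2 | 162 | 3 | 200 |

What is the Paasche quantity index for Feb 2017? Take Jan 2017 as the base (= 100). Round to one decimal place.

Paasche quantity index uses current-period prices as weights.
ΣP(Feb 2017)·Q(Feb 2017) = 2×312 + 4×25 + 9×113 + 3×200 = 624 + 100 + 1017 + 600 = 2341
ΣP(Feb 2017)·Q(Jan 2017) = 2×317 + 4×27 + 9×88 + 3×162 = 634 + 108 + 792 + 486 = 2020
Index = 2341 / 2020 × 100 = 115.8911

115.9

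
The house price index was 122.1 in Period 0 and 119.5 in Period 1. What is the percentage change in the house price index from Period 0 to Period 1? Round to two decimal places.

-2.13%

Change = (119.5 − 122.1) / 122.1 × 100
       = -2.6 / 122.1 × 100 = -2.1294%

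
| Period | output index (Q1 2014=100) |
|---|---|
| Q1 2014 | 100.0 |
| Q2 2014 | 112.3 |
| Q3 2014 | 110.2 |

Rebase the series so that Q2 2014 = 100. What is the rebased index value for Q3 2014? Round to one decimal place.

98.1

Rebased(Q3 2014) = 110.2 / 112.3 × 100 = 98.1300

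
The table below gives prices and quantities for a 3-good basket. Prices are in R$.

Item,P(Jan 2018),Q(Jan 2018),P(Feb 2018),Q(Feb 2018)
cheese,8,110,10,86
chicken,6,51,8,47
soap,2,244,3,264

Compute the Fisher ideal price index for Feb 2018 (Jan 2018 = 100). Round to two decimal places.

Laspeyres component (base-period weights):
ΣP(Feb 2018)Q(Jan 2018) = 10×110 + 8×51 + 3×244 = 1100 + 408 + 732 = 2240
ΣP(Jan 2018)Q(Jan 2018) = 8×110 + 6×51 + 2×244 = 880 + 306 + 488 = 1674
L = 2240 / 1674 × 100 = 133.8112
Paasche component (current-period weights):
ΣP(Feb 2018)Q(Feb 2018) = 10×86 + 8×47 + 3×264 = 860 + 376 + 792 = 2028
ΣP(Jan 2018)Q(Feb 2018) = 8×86 + 6×47 + 2×264 = 688 + 282 + 528 = 1498
P = 2028 / 1498 × 100 = 135.3805
Fisher = √(L × P) = √(133.8112 × 135.3805) = 134.5936

134.59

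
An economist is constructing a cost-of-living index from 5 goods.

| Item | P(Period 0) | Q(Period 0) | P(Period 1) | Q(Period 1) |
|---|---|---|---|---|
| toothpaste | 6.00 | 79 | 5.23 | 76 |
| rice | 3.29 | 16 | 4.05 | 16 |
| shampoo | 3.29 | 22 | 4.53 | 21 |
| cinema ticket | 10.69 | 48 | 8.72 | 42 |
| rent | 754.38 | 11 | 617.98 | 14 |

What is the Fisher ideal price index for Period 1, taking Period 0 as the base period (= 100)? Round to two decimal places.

82.73

Laspeyres component (base-period weights):
ΣP(Period 1)Q(Period 0) = 5.23×79 + 4.05×16 + 4.53×22 + 8.72×48 + 617.98×11 = 413.17 + 64.8 + 99.66 + 418.56 + 6797.78 = 7793.97
ΣP(Period 0)Q(Period 0) = 6.00×79 + 3.29×16 + 3.29×22 + 10.69×48 + 754.38×11 = 474 + 52.64 + 72.38 + 513.12 + 8298.18 = 9410.32
L = 7793.97 / 9410.32 × 100 = 82.8236
Paasche component (current-period weights):
ΣP(Period 1)Q(Period 1) = 5.23×76 + 4.05×16 + 4.53×21 + 8.72×42 + 617.98×14 = 397.48 + 64.8 + 95.13 + 366.24 + 8651.72 = 9575.37
ΣP(Period 0)Q(Period 1) = 6.00×76 + 3.29×16 + 3.29×21 + 10.69×42 + 754.38×14 = 456 + 52.64 + 69.09 + 448.98 + 10561.32 = 11588.03
P = 9575.37 / 11588.03 × 100 = 82.6316
Fisher = √(L × P) = √(82.8236 × 82.6316) = 82.7275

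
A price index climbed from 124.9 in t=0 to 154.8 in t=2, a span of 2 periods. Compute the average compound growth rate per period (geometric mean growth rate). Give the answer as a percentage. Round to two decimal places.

11.33%

Growth factor = (154.8/124.9)^(1/2) = (1.239392)^(1/2) = 1.113280
Growth rate = 1.113280 − 1 = 0.113280 = 11.3280%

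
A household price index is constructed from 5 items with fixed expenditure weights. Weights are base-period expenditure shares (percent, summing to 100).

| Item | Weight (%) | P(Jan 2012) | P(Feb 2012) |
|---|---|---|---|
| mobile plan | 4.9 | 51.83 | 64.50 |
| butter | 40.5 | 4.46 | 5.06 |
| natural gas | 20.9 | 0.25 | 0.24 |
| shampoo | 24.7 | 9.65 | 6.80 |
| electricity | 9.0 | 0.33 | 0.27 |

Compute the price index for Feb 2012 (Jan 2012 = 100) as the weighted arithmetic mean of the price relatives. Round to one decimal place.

96.9

mobile plan: 4.9 × (64.50/51.83) = 4.9 × 1.244453 = 6.0978
butter: 40.5 × (5.06/4.46) = 40.5 × 1.134529 = 45.9484
natural gas: 20.9 × (0.24/0.25) = 20.9 × 0.960000 = 20.0640
shampoo: 24.7 × (6.80/9.65) = 24.7 × 0.704663 = 17.4052
electricity: 9.0 × (0.27/0.33) = 9.0 × 0.818182 = 7.3636
Index = Σ wᵢ·(p₁ᵢ/p₀ᵢ) = 6.0978 + 45.9484 + 20.0640 + 17.4052 + 7.3636 = 96.8791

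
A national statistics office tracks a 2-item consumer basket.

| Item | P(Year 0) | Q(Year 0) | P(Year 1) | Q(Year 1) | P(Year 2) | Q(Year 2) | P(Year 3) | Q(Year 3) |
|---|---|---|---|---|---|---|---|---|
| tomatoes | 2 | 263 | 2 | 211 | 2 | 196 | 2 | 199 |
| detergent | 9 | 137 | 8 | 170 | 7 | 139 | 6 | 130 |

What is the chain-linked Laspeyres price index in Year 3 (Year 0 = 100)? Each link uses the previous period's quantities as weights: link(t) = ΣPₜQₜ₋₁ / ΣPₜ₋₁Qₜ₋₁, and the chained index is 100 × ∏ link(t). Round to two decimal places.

74.92

Link Year 0→Year 1:
ΣP(Year 1)Q(Year 0) = 2×263 + 8×137 = 526 + 1096 = 1622
ΣP(Year 0)Q(Year 0) = 2×263 + 9×137 = 526 + 1233 = 1759
link = 1622/1759 = 0.922115
Link Year 1→Year 2:
ΣP(Year 2)Q(Year 1) = 2×211 + 7×170 = 422 + 1190 = 1612
ΣP(Year 1)Q(Year 1) = 2×211 + 8×170 = 422 + 1360 = 1782
link = 1612/1782 = 0.904602
Link Year 2→Year 3:
ΣP(Year 3)Q(Year 2) = 2×196 + 6×139 = 392 + 834 = 1226
ΣP(Year 2)Q(Year 2) = 2×196 + 7×139 = 392 + 973 = 1365
link = 1226/1365 = 0.898168
Chained index = 100 × 0.922115 × 0.904602 × 0.898168 = 74.9204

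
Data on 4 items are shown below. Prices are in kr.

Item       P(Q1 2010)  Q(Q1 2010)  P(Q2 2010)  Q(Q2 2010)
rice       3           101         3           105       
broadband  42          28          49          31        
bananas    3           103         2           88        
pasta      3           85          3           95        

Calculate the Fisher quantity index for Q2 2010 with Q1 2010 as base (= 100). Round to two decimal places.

Laspeyres component (base-period weights):
ΣP(Q1 2010)Q(Q2 2010) = 3×105 + 42×31 + 3×88 + 3×95 = 315 + 1302 + 264 + 285 = 2166
ΣP(Q1 2010)Q(Q1 2010) = 3×101 + 42×28 + 3×103 + 3×85 = 303 + 1176 + 309 + 255 = 2043
L = 2166 / 2043 × 100 = 106.0206
Paasche component (current-period weights):
ΣP(Q2 2010)Q(Q2 2010) = 3×105 + 49×31 + 2×88 + 3×95 = 315 + 1519 + 176 + 285 = 2295
ΣP(Q2 2010)Q(Q1 2010) = 3×101 + 49×28 + 2×103 + 3×85 = 303 + 1372 + 206 + 255 = 2136
P = 2295 / 2136 × 100 = 107.4438
Fisher = √(L × P) = √(106.0206 × 107.4438) = 106.7298

106.73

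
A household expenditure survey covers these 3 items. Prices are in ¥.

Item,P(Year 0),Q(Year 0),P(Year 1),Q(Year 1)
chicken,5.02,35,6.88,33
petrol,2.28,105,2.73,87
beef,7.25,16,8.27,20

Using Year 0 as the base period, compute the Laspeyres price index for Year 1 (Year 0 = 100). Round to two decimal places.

Laspeyres price index uses base-period quantities as weights.
ΣP(Year 1)·Q(Year 0) = 6.88×35 + 2.73×105 + 8.27×16 = 240.8 + 286.65 + 132.32 = 659.77
ΣP(Year 0)·Q(Year 0) = 5.02×35 + 2.28×105 + 7.25×16 = 175.7 + 239.4 + 116 = 531.1
Index = 659.77 / 531.1 × 100 = 124.2271

124.23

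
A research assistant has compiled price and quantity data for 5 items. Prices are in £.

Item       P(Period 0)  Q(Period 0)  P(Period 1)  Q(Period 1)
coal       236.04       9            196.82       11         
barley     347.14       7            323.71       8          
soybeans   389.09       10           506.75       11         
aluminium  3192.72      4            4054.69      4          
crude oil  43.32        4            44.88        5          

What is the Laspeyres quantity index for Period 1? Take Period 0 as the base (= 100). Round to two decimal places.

105.85

Laspeyres quantity index uses base-period prices as weights.
ΣP(Period 0)·Q(Period 1) = 236.04×11 + 347.14×8 + 389.09×11 + 3192.72×4 + 43.32×5 = 2596.44 + 2777.12 + 4279.99 + 12770.88 + 216.6 = 22641.03
ΣP(Period 0)·Q(Period 0) = 236.04×9 + 347.14×7 + 389.09×10 + 3192.72×4 + 43.32×4 = 2124.36 + 2429.98 + 3890.9 + 12770.88 + 173.28 = 21389.4
Index = 22641.03 / 21389.4 × 100 = 105.8516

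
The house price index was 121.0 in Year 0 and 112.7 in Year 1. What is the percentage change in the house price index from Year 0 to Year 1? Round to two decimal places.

-6.86%

Change = (112.7 − 121.0) / 121.0 × 100
       = -8.3 / 121.0 × 100 = -6.8595%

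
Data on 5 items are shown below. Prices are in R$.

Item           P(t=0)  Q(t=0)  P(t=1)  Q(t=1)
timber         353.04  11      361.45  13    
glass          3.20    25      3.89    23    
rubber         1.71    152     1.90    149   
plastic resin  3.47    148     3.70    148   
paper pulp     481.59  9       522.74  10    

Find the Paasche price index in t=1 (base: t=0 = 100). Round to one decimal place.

105.8

Paasche price index uses current-period quantities as weights.
ΣP(t=1)·Q(t=1) = 361.45×13 + 3.89×23 + 1.90×149 + 3.70×148 + 522.74×10 = 4698.85 + 89.47 + 283.1 + 547.6 + 5227.4 = 10846.42
ΣP(t=0)·Q(t=1) = 353.04×13 + 3.20×23 + 1.71×149 + 3.47×148 + 481.59×10 = 4589.52 + 73.6 + 254.79 + 513.56 + 4815.9 = 10247.37
Index = 10846.42 / 10247.37 × 100 = 105.8459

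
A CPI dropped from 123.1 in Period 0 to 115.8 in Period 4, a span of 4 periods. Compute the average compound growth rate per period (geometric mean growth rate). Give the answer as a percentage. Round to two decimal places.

Growth factor = (115.8/123.1)^(1/4) = (0.940699)^(1/4) = 0.984833
Growth rate = 0.984833 − 1 = -0.015167 = -1.5167%

-1.52%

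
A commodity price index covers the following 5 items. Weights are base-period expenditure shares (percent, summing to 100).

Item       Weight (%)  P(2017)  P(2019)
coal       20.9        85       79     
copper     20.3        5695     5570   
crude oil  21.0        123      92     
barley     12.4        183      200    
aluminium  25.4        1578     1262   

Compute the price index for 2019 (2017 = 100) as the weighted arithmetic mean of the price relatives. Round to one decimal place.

88.9

coal: 20.9 × (79/85) = 20.9 × 0.929412 = 19.4247
copper: 20.3 × (5570/5695) = 20.3 × 0.978051 = 19.8544
crude oil: 21.0 × (92/123) = 21.0 × 0.747967 = 15.7073
barley: 12.4 × (200/183) = 12.4 × 1.092896 = 13.5519
aluminium: 25.4 × (1262/1578) = 25.4 × 0.799747 = 20.3136
Index = Σ wᵢ·(p₁ᵢ/p₀ᵢ) = 19.4247 + 19.8544 + 15.7073 + 13.5519 + 20.3136 = 88.8519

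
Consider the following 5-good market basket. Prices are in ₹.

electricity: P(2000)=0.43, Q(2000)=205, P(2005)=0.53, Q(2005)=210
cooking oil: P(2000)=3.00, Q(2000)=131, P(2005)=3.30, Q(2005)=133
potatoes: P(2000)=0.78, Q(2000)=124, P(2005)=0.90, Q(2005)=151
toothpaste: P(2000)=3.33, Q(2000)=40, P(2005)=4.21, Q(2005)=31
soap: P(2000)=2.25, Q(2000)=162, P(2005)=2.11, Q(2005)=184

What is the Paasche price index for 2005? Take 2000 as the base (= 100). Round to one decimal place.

107.2

Paasche price index uses current-period quantities as weights.
ΣP(2005)·Q(2005) = 0.53×210 + 3.30×133 + 0.90×151 + 4.21×31 + 2.11×184 = 111.3 + 438.9 + 135.9 + 130.51 + 388.24 = 1204.85
ΣP(2000)·Q(2005) = 0.43×210 + 3.00×133 + 0.78×151 + 3.33×31 + 2.25×184 = 90.3 + 399 + 117.78 + 103.23 + 414 = 1124.31
Index = 1204.85 / 1124.31 × 100 = 107.1635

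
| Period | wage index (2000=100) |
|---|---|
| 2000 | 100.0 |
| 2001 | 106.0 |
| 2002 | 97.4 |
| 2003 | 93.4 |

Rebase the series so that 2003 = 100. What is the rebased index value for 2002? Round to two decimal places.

Rebased(2002) = 97.4 / 93.4 × 100 = 104.2827

104.28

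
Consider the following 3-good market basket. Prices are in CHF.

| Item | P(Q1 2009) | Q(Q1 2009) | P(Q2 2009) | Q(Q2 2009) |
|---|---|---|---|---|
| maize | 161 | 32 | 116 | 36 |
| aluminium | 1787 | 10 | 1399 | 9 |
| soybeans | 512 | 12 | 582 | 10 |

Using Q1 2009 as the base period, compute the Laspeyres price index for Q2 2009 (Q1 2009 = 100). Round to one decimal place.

84.6

Laspeyres price index uses base-period quantities as weights.
ΣP(Q2 2009)·Q(Q1 2009) = 116×32 + 1399×10 + 582×12 = 3712 + 13990 + 6984 = 24686
ΣP(Q1 2009)·Q(Q1 2009) = 161×32 + 1787×10 + 512×12 = 5152 + 17870 + 6144 = 29166
Index = 24686 / 29166 × 100 = 84.6396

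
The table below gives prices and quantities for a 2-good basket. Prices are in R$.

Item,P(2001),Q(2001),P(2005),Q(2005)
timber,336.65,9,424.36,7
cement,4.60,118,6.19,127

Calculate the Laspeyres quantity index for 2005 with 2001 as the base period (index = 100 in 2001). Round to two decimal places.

Laspeyres quantity index uses base-period prices as weights.
ΣP(2001)·Q(2005) = 336.65×7 + 4.60×127 = 2356.55 + 584.2 = 2940.75
ΣP(2001)·Q(2001) = 336.65×9 + 4.60×118 = 3029.85 + 542.8 = 3572.65
Index = 2940.75 / 3572.65 × 100 = 82.3128

82.31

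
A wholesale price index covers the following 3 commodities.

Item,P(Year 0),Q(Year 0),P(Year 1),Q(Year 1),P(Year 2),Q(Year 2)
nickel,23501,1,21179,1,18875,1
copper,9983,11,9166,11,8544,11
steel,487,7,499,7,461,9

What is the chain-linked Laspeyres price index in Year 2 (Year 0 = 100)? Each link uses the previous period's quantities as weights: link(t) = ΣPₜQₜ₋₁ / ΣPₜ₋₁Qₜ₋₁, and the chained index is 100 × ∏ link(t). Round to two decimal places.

84.91

Link Year 0→Year 1:
ΣP(Year 1)Q(Year 0) = 21179×1 + 9166×11 + 499×7 = 21179 + 100826 + 3493 = 125498
ΣP(Year 0)Q(Year 0) = 23501×1 + 9983×11 + 487×7 = 23501 + 109813 + 3409 = 136723
link = 125498/136723 = 0.917900
Link Year 1→Year 2:
ΣP(Year 2)Q(Year 1) = 18875×1 + 8544×11 + 461×7 = 18875 + 93984 + 3227 = 116086
ΣP(Year 1)Q(Year 1) = 21179×1 + 9166×11 + 499×7 = 21179 + 100826 + 3493 = 125498
link = 116086/125498 = 0.925003
Chained index = 100 × 0.917900 × 0.925003 = 84.9060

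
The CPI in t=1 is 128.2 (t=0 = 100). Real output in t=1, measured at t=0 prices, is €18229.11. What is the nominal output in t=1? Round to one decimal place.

23369.7

Nominal = Real × (Index/100) = 18229.11 × (128.2/100)
        = 18229.11 × 1.282 = 23369.7190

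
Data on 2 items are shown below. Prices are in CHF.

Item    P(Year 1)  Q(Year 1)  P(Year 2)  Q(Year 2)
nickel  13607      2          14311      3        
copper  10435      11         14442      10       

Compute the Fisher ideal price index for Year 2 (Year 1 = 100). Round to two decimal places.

Laspeyres component (base-period weights):
ΣP(Year 2)Q(Year 1) = 14311×2 + 14442×11 = 28622 + 158862 = 187484
ΣP(Year 1)Q(Year 1) = 13607×2 + 10435×11 = 27214 + 114785 = 141999
L = 187484 / 141999 × 100 = 132.0319
Paasche component (current-period weights):
ΣP(Year 2)Q(Year 2) = 14311×3 + 14442×10 = 42933 + 144420 = 187353
ΣP(Year 1)Q(Year 2) = 13607×3 + 10435×10 = 40821 + 104350 = 145171
P = 187353 / 145171 × 100 = 129.0568
Fisher = √(L × P) = √(132.0319 × 129.0568) = 130.5359

130.54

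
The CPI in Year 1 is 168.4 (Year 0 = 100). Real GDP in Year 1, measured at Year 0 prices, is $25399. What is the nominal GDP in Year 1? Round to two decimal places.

42771.92

Nominal = Real × (Index/100) = 25399 × (168.4/100)
        = 25399 × 1.684 = 42771.9160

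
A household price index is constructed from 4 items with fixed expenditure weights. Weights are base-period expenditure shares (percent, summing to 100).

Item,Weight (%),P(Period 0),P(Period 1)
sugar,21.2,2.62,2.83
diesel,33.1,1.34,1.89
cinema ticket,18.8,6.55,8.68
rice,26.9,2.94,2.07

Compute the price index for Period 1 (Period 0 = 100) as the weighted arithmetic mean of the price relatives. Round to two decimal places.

113.44

sugar: 21.2 × (2.83/2.62) = 21.2 × 1.080153 = 22.8992
diesel: 33.1 × (1.89/1.34) = 33.1 × 1.410448 = 46.6858
cinema ticket: 18.8 × (8.68/6.55) = 18.8 × 1.325191 = 24.9136
rice: 26.9 × (2.07/2.94) = 26.9 × 0.704082 = 18.9398
Index = Σ wᵢ·(p₁ᵢ/p₀ᵢ) = 22.8992 + 46.6858 + 24.9136 + 18.9398 = 113.4384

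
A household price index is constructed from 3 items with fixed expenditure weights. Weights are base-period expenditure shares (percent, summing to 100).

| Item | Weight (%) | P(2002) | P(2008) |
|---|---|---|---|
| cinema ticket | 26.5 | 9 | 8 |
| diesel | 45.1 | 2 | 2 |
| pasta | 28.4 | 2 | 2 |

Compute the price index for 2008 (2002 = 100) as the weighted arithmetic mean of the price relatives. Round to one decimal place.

cinema ticket: 26.5 × (8/9) = 26.5 × 0.888889 = 23.5556
diesel: 45.1 × (2/2) = 45.1 × 1.000000 = 45.1000
pasta: 28.4 × (2/2) = 28.4 × 1.000000 = 28.4000
Index = Σ wᵢ·(p₁ᵢ/p₀ᵢ) = 23.5556 + 45.1000 + 28.4000 = 97.0556

97.1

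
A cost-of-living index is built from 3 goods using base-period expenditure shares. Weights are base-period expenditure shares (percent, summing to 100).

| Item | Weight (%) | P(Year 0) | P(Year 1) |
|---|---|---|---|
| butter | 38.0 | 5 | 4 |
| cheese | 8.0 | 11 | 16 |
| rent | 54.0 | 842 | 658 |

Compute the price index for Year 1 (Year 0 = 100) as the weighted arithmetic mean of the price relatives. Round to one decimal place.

84.2

butter: 38.0 × (4/5) = 38.0 × 0.800000 = 30.4000
cheese: 8.0 × (16/11) = 8.0 × 1.454545 = 11.6364
rent: 54.0 × (658/842) = 54.0 × 0.781473 = 42.1995
Index = Σ wᵢ·(p₁ᵢ/p₀ᵢ) = 30.4000 + 11.6364 + 42.1995 = 84.2359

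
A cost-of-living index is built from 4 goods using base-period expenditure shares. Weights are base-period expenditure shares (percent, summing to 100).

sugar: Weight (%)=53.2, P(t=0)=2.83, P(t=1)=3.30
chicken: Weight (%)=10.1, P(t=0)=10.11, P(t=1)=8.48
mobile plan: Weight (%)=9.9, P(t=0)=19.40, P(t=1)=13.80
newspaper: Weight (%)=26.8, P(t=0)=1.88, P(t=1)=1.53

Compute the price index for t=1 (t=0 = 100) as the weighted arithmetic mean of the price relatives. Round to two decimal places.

sugar: 53.2 × (3.30/2.83) = 53.2 × 1.166078 = 62.0353
chicken: 10.1 × (8.48/10.11) = 10.1 × 0.838773 = 8.4716
mobile plan: 9.9 × (13.80/19.40) = 9.9 × 0.711340 = 7.0423
newspaper: 26.8 × (1.53/1.88) = 26.8 × 0.813830 = 21.8106
Index = Σ wᵢ·(p₁ᵢ/p₀ᵢ) = 62.0353 + 8.4716 + 7.0423 + 21.8106 = 99.3599

99.36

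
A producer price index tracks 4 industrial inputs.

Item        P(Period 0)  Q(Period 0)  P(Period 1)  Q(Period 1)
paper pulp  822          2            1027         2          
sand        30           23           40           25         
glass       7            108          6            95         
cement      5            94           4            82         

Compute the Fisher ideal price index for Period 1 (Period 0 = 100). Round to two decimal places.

113.11

Laspeyres component (base-period weights):
ΣP(Period 1)Q(Period 0) = 1027×2 + 40×23 + 6×108 + 4×94 = 2054 + 920 + 648 + 376 = 3998
ΣP(Period 0)Q(Period 0) = 822×2 + 30×23 + 7×108 + 5×94 = 1644 + 690 + 756 + 470 = 3560
L = 3998 / 3560 × 100 = 112.3034
Paasche component (current-period weights):
ΣP(Period 1)Q(Period 1) = 1027×2 + 40×25 + 6×95 + 4×82 = 2054 + 1000 + 570 + 328 = 3952
ΣP(Period 0)Q(Period 1) = 822×2 + 30×25 + 7×95 + 5×82 = 1644 + 750 + 665 + 410 = 3469
P = 3952 / 3469 × 100 = 113.9233
Fisher = √(L × P) = √(112.3034 × 113.9233) = 113.1104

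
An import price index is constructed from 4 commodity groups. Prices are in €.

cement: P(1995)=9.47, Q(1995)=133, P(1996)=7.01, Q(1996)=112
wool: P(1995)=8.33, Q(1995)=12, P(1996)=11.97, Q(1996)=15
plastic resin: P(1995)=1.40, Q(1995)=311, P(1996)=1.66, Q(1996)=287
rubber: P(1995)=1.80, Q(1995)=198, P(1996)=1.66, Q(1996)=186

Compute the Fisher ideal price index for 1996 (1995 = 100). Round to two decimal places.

Laspeyres component (base-period weights):
ΣP(1996)Q(1995) = 7.01×133 + 11.97×12 + 1.66×311 + 1.66×198 = 932.33 + 143.64 + 516.26 + 328.68 = 1920.91
ΣP(1995)Q(1995) = 9.47×133 + 8.33×12 + 1.40×311 + 1.80×198 = 1259.51 + 99.96 + 435.4 + 356.4 = 2151.27
L = 1920.91 / 2151.27 × 100 = 89.2919
Paasche component (current-period weights):
ΣP(1996)Q(1996) = 7.01×112 + 11.97×15 + 1.66×287 + 1.66×186 = 785.12 + 179.55 + 476.42 + 308.76 = 1749.85
ΣP(1995)Q(1996) = 9.47×112 + 8.33×15 + 1.40×287 + 1.80×186 = 1060.64 + 124.95 + 401.8 + 334.8 = 1922.19
P = 1749.85 / 1922.19 × 100 = 91.0342
Fisher = √(L × P) = √(89.2919 × 91.0342) = 90.1588

90.16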